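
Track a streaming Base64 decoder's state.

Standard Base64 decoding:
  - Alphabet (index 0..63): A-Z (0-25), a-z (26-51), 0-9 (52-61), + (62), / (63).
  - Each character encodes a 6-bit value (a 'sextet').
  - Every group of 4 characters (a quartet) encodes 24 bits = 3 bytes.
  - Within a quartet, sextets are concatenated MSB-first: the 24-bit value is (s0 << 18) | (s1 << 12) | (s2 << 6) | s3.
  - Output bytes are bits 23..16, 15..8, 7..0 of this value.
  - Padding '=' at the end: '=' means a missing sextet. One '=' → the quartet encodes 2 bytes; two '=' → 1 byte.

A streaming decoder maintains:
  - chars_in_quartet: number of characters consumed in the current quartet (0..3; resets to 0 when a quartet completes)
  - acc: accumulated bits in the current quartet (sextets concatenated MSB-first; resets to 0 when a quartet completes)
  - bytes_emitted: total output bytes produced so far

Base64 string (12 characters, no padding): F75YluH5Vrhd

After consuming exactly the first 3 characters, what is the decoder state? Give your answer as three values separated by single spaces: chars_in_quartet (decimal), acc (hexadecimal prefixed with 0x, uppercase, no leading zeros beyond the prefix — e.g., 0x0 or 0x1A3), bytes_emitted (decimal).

Answer: 3 0x5EF9 0

Derivation:
After char 0 ('F'=5): chars_in_quartet=1 acc=0x5 bytes_emitted=0
After char 1 ('7'=59): chars_in_quartet=2 acc=0x17B bytes_emitted=0
After char 2 ('5'=57): chars_in_quartet=3 acc=0x5EF9 bytes_emitted=0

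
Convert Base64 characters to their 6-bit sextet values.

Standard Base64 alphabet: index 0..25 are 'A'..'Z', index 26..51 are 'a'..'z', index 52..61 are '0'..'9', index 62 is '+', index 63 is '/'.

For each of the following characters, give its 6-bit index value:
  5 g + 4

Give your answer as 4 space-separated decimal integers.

'5': 0..9 range, 52 + ord('5') − ord('0') = 57
'g': a..z range, 26 + ord('g') − ord('a') = 32
'+': index 62
'4': 0..9 range, 52 + ord('4') − ord('0') = 56

Answer: 57 32 62 56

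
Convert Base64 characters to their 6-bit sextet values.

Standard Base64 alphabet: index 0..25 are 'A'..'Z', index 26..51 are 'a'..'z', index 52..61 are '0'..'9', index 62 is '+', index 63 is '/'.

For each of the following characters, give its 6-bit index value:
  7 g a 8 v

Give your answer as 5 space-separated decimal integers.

Answer: 59 32 26 60 47

Derivation:
'7': 0..9 range, 52 + ord('7') − ord('0') = 59
'g': a..z range, 26 + ord('g') − ord('a') = 32
'a': a..z range, 26 + ord('a') − ord('a') = 26
'8': 0..9 range, 52 + ord('8') − ord('0') = 60
'v': a..z range, 26 + ord('v') − ord('a') = 47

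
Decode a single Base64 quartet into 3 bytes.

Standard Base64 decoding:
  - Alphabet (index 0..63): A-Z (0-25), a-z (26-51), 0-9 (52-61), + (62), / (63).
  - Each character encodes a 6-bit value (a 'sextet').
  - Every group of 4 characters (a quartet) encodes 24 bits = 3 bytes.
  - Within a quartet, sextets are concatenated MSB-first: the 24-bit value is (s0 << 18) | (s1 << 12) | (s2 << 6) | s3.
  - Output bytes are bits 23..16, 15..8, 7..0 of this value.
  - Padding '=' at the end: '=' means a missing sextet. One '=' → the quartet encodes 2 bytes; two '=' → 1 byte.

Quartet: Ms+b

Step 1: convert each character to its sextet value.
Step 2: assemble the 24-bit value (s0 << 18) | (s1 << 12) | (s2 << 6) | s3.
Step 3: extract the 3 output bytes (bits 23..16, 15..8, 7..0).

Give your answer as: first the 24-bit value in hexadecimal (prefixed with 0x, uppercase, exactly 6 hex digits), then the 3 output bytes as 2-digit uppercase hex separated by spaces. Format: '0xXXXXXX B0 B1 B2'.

Answer: 0x32CF9B 32 CF 9B

Derivation:
Sextets: M=12, s=44, +=62, b=27
24-bit: (12<<18) | (44<<12) | (62<<6) | 27
      = 0x300000 | 0x02C000 | 0x000F80 | 0x00001B
      = 0x32CF9B
Bytes: (v>>16)&0xFF=32, (v>>8)&0xFF=CF, v&0xFF=9B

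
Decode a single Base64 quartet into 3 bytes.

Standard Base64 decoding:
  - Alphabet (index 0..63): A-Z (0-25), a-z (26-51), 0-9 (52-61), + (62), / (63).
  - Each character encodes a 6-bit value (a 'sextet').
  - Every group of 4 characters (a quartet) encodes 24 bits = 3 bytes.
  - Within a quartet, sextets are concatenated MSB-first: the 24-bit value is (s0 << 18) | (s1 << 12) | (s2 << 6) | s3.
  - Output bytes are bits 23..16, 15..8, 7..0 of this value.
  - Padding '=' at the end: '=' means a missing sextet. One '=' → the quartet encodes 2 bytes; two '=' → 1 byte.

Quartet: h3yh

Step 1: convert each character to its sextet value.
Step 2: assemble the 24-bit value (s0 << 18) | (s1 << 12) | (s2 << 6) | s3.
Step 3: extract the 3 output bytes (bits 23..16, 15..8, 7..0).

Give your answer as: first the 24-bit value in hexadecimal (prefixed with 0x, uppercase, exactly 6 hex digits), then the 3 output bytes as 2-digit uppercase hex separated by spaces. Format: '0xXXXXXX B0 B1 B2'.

Sextets: h=33, 3=55, y=50, h=33
24-bit: (33<<18) | (55<<12) | (50<<6) | 33
      = 0x840000 | 0x037000 | 0x000C80 | 0x000021
      = 0x877CA1
Bytes: (v>>16)&0xFF=87, (v>>8)&0xFF=7C, v&0xFF=A1

Answer: 0x877CA1 87 7C A1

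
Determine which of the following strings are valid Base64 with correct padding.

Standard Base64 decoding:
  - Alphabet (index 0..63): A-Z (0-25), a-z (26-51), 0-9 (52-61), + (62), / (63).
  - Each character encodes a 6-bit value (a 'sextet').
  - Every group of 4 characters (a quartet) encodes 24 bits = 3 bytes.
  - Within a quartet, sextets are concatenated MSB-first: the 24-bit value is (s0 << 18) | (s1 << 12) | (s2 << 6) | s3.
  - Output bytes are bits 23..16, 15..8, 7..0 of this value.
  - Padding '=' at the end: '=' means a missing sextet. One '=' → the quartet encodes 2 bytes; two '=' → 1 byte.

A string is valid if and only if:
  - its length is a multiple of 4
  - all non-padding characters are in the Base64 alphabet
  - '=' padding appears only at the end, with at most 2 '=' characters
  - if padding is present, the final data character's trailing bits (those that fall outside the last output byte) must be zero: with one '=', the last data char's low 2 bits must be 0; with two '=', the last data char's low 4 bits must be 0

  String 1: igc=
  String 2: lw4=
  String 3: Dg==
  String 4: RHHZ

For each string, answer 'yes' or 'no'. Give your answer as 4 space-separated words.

Answer: yes yes yes yes

Derivation:
String 1: 'igc=' → valid
String 2: 'lw4=' → valid
String 3: 'Dg==' → valid
String 4: 'RHHZ' → valid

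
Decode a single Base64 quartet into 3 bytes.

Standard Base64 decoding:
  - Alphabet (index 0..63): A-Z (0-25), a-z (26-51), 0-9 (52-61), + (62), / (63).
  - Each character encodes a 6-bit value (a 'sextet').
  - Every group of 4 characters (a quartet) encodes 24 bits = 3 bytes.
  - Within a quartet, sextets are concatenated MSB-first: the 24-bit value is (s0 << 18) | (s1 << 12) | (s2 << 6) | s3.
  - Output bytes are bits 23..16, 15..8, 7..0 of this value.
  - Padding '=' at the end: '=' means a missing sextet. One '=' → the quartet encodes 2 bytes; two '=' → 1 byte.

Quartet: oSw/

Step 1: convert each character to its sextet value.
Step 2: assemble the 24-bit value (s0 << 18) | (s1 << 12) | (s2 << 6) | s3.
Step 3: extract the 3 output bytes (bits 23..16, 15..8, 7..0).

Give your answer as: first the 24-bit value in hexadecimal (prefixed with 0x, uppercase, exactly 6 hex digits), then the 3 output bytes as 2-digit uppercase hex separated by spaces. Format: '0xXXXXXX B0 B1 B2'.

Answer: 0xA12C3F A1 2C 3F

Derivation:
Sextets: o=40, S=18, w=48, /=63
24-bit: (40<<18) | (18<<12) | (48<<6) | 63
      = 0xA00000 | 0x012000 | 0x000C00 | 0x00003F
      = 0xA12C3F
Bytes: (v>>16)&0xFF=A1, (v>>8)&0xFF=2C, v&0xFF=3F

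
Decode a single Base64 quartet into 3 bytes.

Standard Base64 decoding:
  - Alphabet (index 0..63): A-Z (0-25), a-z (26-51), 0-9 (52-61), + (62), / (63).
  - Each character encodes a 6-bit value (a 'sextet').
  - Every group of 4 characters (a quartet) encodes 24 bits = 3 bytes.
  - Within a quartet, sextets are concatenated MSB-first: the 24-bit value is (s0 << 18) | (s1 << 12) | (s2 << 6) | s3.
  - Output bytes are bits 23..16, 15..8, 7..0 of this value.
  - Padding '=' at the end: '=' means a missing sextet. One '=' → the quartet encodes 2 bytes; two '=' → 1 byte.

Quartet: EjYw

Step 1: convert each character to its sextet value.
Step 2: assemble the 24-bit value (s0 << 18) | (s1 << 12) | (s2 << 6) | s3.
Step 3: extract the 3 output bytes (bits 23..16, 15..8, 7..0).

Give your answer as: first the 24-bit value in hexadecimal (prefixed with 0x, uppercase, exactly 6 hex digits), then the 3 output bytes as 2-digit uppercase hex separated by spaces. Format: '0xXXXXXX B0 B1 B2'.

Answer: 0x123630 12 36 30

Derivation:
Sextets: E=4, j=35, Y=24, w=48
24-bit: (4<<18) | (35<<12) | (24<<6) | 48
      = 0x100000 | 0x023000 | 0x000600 | 0x000030
      = 0x123630
Bytes: (v>>16)&0xFF=12, (v>>8)&0xFF=36, v&0xFF=30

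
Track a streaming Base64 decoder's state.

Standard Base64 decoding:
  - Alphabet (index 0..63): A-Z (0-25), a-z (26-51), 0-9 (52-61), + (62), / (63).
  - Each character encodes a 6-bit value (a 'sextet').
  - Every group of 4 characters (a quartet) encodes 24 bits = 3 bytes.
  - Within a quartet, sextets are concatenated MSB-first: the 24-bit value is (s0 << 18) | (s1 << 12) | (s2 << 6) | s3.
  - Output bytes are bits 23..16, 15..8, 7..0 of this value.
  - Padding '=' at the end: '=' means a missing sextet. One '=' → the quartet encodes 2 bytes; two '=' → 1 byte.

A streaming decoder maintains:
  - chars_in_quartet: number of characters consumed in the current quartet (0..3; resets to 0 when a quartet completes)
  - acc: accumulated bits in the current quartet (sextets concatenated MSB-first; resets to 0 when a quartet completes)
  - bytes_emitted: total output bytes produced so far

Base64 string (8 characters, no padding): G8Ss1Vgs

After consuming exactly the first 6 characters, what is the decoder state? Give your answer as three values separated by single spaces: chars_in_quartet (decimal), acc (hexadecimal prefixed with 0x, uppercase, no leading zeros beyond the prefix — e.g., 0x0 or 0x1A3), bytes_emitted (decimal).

After char 0 ('G'=6): chars_in_quartet=1 acc=0x6 bytes_emitted=0
After char 1 ('8'=60): chars_in_quartet=2 acc=0x1BC bytes_emitted=0
After char 2 ('S'=18): chars_in_quartet=3 acc=0x6F12 bytes_emitted=0
After char 3 ('s'=44): chars_in_quartet=4 acc=0x1BC4AC -> emit 1B C4 AC, reset; bytes_emitted=3
After char 4 ('1'=53): chars_in_quartet=1 acc=0x35 bytes_emitted=3
After char 5 ('V'=21): chars_in_quartet=2 acc=0xD55 bytes_emitted=3

Answer: 2 0xD55 3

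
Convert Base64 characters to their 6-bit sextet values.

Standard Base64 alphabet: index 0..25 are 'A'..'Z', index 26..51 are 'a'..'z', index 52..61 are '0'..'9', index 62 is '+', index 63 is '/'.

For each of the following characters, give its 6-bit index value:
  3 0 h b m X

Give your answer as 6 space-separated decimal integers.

'3': 0..9 range, 52 + ord('3') − ord('0') = 55
'0': 0..9 range, 52 + ord('0') − ord('0') = 52
'h': a..z range, 26 + ord('h') − ord('a') = 33
'b': a..z range, 26 + ord('b') − ord('a') = 27
'm': a..z range, 26 + ord('m') − ord('a') = 38
'X': A..Z range, ord('X') − ord('A') = 23

Answer: 55 52 33 27 38 23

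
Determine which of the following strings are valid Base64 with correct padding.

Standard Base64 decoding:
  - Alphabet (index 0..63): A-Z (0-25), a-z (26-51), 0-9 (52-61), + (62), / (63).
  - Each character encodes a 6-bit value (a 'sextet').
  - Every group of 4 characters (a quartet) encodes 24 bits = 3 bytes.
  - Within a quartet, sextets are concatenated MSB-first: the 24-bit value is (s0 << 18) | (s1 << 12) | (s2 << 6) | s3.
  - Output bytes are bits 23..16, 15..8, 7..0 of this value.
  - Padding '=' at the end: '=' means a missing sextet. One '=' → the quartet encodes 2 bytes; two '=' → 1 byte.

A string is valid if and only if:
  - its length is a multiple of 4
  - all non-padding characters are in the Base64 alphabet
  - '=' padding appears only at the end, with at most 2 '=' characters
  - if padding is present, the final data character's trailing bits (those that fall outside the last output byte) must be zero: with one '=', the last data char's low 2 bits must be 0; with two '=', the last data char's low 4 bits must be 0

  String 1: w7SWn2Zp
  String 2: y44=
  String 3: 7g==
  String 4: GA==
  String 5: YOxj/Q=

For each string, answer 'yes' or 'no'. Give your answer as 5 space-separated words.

Answer: yes yes yes yes no

Derivation:
String 1: 'w7SWn2Zp' → valid
String 2: 'y44=' → valid
String 3: '7g==' → valid
String 4: 'GA==' → valid
String 5: 'YOxj/Q=' → invalid (len=7 not mult of 4)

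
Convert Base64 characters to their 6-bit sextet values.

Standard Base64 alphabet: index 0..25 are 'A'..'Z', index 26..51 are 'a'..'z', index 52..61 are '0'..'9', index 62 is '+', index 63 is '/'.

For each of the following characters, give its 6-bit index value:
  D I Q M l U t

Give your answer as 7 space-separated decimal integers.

Answer: 3 8 16 12 37 20 45

Derivation:
'D': A..Z range, ord('D') − ord('A') = 3
'I': A..Z range, ord('I') − ord('A') = 8
'Q': A..Z range, ord('Q') − ord('A') = 16
'M': A..Z range, ord('M') − ord('A') = 12
'l': a..z range, 26 + ord('l') − ord('a') = 37
'U': A..Z range, ord('U') − ord('A') = 20
't': a..z range, 26 + ord('t') − ord('a') = 45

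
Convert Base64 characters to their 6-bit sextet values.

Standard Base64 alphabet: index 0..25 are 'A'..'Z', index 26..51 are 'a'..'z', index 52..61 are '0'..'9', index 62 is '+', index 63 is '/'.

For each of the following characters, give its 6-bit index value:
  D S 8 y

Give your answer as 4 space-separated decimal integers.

'D': A..Z range, ord('D') − ord('A') = 3
'S': A..Z range, ord('S') − ord('A') = 18
'8': 0..9 range, 52 + ord('8') − ord('0') = 60
'y': a..z range, 26 + ord('y') − ord('a') = 50

Answer: 3 18 60 50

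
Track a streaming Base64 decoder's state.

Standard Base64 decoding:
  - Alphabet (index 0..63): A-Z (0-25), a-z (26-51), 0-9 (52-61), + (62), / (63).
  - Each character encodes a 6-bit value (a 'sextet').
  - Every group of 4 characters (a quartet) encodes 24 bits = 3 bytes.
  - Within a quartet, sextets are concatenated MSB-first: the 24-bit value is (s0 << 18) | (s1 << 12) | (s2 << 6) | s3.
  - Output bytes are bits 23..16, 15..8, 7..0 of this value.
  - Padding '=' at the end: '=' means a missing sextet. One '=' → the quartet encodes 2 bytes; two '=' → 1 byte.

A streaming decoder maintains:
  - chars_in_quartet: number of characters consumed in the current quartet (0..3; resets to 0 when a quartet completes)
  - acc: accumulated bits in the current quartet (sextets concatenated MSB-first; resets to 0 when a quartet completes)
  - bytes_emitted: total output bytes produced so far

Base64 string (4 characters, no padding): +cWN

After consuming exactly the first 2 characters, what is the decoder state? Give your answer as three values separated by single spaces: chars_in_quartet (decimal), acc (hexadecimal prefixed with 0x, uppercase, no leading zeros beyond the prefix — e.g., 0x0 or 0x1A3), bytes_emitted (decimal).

After char 0 ('+'=62): chars_in_quartet=1 acc=0x3E bytes_emitted=0
After char 1 ('c'=28): chars_in_quartet=2 acc=0xF9C bytes_emitted=0

Answer: 2 0xF9C 0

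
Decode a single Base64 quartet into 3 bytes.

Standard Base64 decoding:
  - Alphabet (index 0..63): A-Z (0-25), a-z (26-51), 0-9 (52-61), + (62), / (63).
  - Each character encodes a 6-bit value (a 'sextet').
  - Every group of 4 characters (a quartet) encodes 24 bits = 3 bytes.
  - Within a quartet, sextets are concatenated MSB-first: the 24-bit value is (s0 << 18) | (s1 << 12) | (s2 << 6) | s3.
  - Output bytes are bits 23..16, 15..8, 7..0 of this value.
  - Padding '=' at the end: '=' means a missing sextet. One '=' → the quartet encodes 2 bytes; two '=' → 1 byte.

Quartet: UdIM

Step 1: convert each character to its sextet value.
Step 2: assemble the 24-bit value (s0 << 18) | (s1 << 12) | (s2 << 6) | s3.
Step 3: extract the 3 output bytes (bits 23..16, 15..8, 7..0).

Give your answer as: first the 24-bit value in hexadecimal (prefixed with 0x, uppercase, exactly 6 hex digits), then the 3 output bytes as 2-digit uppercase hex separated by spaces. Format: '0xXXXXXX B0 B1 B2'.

Answer: 0x51D20C 51 D2 0C

Derivation:
Sextets: U=20, d=29, I=8, M=12
24-bit: (20<<18) | (29<<12) | (8<<6) | 12
      = 0x500000 | 0x01D000 | 0x000200 | 0x00000C
      = 0x51D20C
Bytes: (v>>16)&0xFF=51, (v>>8)&0xFF=D2, v&0xFF=0C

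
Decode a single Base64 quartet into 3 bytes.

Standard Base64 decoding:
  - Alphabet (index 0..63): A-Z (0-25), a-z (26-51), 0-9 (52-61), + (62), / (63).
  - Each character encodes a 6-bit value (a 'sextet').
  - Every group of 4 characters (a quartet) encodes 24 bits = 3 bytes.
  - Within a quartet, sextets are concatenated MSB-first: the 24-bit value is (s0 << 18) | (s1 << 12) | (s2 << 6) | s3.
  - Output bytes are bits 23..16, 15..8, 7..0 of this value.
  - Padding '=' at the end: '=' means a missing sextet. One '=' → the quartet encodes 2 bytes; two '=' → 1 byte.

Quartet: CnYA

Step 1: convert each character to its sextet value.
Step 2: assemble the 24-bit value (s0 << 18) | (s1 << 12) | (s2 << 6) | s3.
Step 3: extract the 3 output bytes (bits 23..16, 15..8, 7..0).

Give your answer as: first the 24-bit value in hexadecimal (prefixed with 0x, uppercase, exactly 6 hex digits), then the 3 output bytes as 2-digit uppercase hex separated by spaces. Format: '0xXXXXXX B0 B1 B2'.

Answer: 0x0A7600 0A 76 00

Derivation:
Sextets: C=2, n=39, Y=24, A=0
24-bit: (2<<18) | (39<<12) | (24<<6) | 0
      = 0x080000 | 0x027000 | 0x000600 | 0x000000
      = 0x0A7600
Bytes: (v>>16)&0xFF=0A, (v>>8)&0xFF=76, v&0xFF=00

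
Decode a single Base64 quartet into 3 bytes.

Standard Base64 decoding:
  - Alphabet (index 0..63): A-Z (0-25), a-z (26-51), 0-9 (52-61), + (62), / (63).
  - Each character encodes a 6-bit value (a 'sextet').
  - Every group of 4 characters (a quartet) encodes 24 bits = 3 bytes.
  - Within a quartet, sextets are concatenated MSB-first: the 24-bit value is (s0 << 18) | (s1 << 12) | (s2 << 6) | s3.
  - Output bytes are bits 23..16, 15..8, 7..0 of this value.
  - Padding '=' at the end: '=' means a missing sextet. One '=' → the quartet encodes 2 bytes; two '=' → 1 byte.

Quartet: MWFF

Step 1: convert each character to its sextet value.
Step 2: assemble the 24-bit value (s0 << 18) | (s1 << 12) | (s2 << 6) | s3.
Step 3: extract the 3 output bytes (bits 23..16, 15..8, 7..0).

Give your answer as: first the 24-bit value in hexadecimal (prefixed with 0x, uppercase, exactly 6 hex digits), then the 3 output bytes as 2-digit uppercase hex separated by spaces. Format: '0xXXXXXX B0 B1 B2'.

Answer: 0x316145 31 61 45

Derivation:
Sextets: M=12, W=22, F=5, F=5
24-bit: (12<<18) | (22<<12) | (5<<6) | 5
      = 0x300000 | 0x016000 | 0x000140 | 0x000005
      = 0x316145
Bytes: (v>>16)&0xFF=31, (v>>8)&0xFF=61, v&0xFF=45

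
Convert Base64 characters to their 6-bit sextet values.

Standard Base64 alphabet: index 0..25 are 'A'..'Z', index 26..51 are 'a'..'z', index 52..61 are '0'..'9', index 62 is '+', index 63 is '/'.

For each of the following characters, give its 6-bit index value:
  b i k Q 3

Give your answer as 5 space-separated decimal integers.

'b': a..z range, 26 + ord('b') − ord('a') = 27
'i': a..z range, 26 + ord('i') − ord('a') = 34
'k': a..z range, 26 + ord('k') − ord('a') = 36
'Q': A..Z range, ord('Q') − ord('A') = 16
'3': 0..9 range, 52 + ord('3') − ord('0') = 55

Answer: 27 34 36 16 55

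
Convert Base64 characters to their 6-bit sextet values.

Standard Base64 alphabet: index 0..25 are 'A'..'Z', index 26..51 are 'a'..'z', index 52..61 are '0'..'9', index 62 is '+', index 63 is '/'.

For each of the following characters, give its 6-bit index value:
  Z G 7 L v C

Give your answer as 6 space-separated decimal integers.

Answer: 25 6 59 11 47 2

Derivation:
'Z': A..Z range, ord('Z') − ord('A') = 25
'G': A..Z range, ord('G') − ord('A') = 6
'7': 0..9 range, 52 + ord('7') − ord('0') = 59
'L': A..Z range, ord('L') − ord('A') = 11
'v': a..z range, 26 + ord('v') − ord('a') = 47
'C': A..Z range, ord('C') − ord('A') = 2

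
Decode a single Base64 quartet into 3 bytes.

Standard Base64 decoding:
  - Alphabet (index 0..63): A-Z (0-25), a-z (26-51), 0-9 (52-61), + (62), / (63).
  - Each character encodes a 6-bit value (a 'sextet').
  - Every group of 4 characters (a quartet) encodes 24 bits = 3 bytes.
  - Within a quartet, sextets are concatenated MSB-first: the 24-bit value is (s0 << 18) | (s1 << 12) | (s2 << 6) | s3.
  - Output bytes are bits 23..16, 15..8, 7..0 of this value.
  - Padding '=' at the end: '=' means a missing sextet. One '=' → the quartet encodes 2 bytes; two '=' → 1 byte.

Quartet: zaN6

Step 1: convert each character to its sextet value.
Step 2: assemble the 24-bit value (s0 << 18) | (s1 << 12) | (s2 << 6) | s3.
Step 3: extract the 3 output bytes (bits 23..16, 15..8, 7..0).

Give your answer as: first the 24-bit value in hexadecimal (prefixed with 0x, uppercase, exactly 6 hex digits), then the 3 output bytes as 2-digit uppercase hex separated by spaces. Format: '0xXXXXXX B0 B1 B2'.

Answer: 0xCDA37A CD A3 7A

Derivation:
Sextets: z=51, a=26, N=13, 6=58
24-bit: (51<<18) | (26<<12) | (13<<6) | 58
      = 0xCC0000 | 0x01A000 | 0x000340 | 0x00003A
      = 0xCDA37A
Bytes: (v>>16)&0xFF=CD, (v>>8)&0xFF=A3, v&0xFF=7A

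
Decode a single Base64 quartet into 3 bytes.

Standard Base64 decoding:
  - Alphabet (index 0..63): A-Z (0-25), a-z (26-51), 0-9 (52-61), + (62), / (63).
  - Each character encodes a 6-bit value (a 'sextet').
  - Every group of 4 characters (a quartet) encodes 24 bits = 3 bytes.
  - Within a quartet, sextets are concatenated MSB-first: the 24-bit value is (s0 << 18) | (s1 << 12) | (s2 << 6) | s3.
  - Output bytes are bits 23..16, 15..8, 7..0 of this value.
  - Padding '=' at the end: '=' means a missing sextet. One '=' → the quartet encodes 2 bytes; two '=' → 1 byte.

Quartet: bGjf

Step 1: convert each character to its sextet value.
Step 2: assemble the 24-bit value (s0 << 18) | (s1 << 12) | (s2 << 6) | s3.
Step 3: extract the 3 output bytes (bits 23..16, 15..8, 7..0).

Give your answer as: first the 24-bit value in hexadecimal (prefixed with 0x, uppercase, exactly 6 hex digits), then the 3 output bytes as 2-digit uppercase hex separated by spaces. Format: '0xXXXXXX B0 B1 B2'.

Answer: 0x6C68DF 6C 68 DF

Derivation:
Sextets: b=27, G=6, j=35, f=31
24-bit: (27<<18) | (6<<12) | (35<<6) | 31
      = 0x6C0000 | 0x006000 | 0x0008C0 | 0x00001F
      = 0x6C68DF
Bytes: (v>>16)&0xFF=6C, (v>>8)&0xFF=68, v&0xFF=DF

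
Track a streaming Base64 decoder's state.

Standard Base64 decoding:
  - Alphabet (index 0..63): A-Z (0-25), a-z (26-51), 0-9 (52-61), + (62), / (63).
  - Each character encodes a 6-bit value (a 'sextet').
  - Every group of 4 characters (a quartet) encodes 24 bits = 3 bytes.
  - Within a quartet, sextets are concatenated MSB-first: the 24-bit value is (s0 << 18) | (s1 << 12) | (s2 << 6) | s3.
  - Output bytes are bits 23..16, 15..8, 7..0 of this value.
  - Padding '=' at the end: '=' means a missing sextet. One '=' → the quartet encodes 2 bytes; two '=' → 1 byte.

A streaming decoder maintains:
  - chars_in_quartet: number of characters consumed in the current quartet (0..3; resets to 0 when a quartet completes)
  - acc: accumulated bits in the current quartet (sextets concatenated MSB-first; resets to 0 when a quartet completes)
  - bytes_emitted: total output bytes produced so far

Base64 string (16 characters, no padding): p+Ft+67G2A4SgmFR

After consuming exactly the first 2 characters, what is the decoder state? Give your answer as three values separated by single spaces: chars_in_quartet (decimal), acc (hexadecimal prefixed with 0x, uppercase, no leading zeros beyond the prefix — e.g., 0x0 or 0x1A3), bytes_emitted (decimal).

Answer: 2 0xA7E 0

Derivation:
After char 0 ('p'=41): chars_in_quartet=1 acc=0x29 bytes_emitted=0
After char 1 ('+'=62): chars_in_quartet=2 acc=0xA7E bytes_emitted=0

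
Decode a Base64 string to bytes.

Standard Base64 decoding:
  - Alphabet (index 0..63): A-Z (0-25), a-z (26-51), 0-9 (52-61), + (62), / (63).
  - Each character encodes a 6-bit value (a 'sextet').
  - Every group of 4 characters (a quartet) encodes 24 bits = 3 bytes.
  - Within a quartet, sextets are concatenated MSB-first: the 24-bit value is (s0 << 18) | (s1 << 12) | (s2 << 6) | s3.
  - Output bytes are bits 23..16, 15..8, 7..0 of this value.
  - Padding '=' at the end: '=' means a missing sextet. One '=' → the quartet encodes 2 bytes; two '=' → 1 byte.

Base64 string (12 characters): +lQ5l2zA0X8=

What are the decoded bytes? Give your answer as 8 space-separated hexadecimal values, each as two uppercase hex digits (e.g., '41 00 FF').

Answer: FA 54 39 97 6C C0 D1 7F

Derivation:
After char 0 ('+'=62): chars_in_quartet=1 acc=0x3E bytes_emitted=0
After char 1 ('l'=37): chars_in_quartet=2 acc=0xFA5 bytes_emitted=0
After char 2 ('Q'=16): chars_in_quartet=3 acc=0x3E950 bytes_emitted=0
After char 3 ('5'=57): chars_in_quartet=4 acc=0xFA5439 -> emit FA 54 39, reset; bytes_emitted=3
After char 4 ('l'=37): chars_in_quartet=1 acc=0x25 bytes_emitted=3
After char 5 ('2'=54): chars_in_quartet=2 acc=0x976 bytes_emitted=3
After char 6 ('z'=51): chars_in_quartet=3 acc=0x25DB3 bytes_emitted=3
After char 7 ('A'=0): chars_in_quartet=4 acc=0x976CC0 -> emit 97 6C C0, reset; bytes_emitted=6
After char 8 ('0'=52): chars_in_quartet=1 acc=0x34 bytes_emitted=6
After char 9 ('X'=23): chars_in_quartet=2 acc=0xD17 bytes_emitted=6
After char 10 ('8'=60): chars_in_quartet=3 acc=0x345FC bytes_emitted=6
Padding '=': partial quartet acc=0x345FC -> emit D1 7F; bytes_emitted=8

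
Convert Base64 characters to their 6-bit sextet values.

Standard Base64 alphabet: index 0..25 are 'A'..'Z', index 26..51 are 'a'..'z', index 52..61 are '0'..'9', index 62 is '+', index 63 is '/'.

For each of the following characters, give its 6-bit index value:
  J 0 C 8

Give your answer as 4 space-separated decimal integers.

'J': A..Z range, ord('J') − ord('A') = 9
'0': 0..9 range, 52 + ord('0') − ord('0') = 52
'C': A..Z range, ord('C') − ord('A') = 2
'8': 0..9 range, 52 + ord('8') − ord('0') = 60

Answer: 9 52 2 60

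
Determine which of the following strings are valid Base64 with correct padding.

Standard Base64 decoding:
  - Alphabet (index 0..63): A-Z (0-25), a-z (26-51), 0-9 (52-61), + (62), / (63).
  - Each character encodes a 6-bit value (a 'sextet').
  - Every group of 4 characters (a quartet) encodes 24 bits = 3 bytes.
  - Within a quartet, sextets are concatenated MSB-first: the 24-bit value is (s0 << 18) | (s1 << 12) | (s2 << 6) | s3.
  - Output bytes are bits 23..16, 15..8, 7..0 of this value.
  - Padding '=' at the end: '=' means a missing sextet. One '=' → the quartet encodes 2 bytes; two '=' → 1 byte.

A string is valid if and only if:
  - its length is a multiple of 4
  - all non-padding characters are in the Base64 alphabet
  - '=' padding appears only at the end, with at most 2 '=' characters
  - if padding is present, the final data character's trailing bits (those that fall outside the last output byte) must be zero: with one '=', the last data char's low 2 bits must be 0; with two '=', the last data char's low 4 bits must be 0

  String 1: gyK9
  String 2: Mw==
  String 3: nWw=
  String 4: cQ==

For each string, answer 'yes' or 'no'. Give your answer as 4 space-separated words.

String 1: 'gyK9' → valid
String 2: 'Mw==' → valid
String 3: 'nWw=' → valid
String 4: 'cQ==' → valid

Answer: yes yes yes yes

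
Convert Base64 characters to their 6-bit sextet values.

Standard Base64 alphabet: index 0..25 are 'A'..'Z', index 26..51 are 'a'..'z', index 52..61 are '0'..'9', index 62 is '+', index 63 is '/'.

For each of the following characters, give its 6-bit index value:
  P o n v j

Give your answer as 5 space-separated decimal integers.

'P': A..Z range, ord('P') − ord('A') = 15
'o': a..z range, 26 + ord('o') − ord('a') = 40
'n': a..z range, 26 + ord('n') − ord('a') = 39
'v': a..z range, 26 + ord('v') − ord('a') = 47
'j': a..z range, 26 + ord('j') − ord('a') = 35

Answer: 15 40 39 47 35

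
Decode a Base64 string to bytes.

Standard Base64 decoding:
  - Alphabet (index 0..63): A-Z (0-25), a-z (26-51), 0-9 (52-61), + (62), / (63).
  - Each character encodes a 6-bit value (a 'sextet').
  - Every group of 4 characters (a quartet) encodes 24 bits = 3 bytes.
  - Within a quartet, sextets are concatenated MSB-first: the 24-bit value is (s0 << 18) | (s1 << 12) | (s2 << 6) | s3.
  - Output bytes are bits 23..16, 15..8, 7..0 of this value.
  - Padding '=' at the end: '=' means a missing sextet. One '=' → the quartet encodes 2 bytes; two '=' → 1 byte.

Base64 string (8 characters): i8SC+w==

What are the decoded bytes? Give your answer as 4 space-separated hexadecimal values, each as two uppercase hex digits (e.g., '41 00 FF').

After char 0 ('i'=34): chars_in_quartet=1 acc=0x22 bytes_emitted=0
After char 1 ('8'=60): chars_in_quartet=2 acc=0x8BC bytes_emitted=0
After char 2 ('S'=18): chars_in_quartet=3 acc=0x22F12 bytes_emitted=0
After char 3 ('C'=2): chars_in_quartet=4 acc=0x8BC482 -> emit 8B C4 82, reset; bytes_emitted=3
After char 4 ('+'=62): chars_in_quartet=1 acc=0x3E bytes_emitted=3
After char 5 ('w'=48): chars_in_quartet=2 acc=0xFB0 bytes_emitted=3
Padding '==': partial quartet acc=0xFB0 -> emit FB; bytes_emitted=4

Answer: 8B C4 82 FB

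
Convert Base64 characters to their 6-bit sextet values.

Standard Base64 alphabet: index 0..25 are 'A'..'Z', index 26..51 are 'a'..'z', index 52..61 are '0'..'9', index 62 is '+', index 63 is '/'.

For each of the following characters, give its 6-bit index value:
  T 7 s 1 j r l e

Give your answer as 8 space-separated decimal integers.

'T': A..Z range, ord('T') − ord('A') = 19
'7': 0..9 range, 52 + ord('7') − ord('0') = 59
's': a..z range, 26 + ord('s') − ord('a') = 44
'1': 0..9 range, 52 + ord('1') − ord('0') = 53
'j': a..z range, 26 + ord('j') − ord('a') = 35
'r': a..z range, 26 + ord('r') − ord('a') = 43
'l': a..z range, 26 + ord('l') − ord('a') = 37
'e': a..z range, 26 + ord('e') − ord('a') = 30

Answer: 19 59 44 53 35 43 37 30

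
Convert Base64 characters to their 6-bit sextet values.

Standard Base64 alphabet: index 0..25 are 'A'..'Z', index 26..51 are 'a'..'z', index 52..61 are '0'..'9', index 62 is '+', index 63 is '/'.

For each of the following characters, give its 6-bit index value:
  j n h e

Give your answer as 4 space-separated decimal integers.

'j': a..z range, 26 + ord('j') − ord('a') = 35
'n': a..z range, 26 + ord('n') − ord('a') = 39
'h': a..z range, 26 + ord('h') − ord('a') = 33
'e': a..z range, 26 + ord('e') − ord('a') = 30

Answer: 35 39 33 30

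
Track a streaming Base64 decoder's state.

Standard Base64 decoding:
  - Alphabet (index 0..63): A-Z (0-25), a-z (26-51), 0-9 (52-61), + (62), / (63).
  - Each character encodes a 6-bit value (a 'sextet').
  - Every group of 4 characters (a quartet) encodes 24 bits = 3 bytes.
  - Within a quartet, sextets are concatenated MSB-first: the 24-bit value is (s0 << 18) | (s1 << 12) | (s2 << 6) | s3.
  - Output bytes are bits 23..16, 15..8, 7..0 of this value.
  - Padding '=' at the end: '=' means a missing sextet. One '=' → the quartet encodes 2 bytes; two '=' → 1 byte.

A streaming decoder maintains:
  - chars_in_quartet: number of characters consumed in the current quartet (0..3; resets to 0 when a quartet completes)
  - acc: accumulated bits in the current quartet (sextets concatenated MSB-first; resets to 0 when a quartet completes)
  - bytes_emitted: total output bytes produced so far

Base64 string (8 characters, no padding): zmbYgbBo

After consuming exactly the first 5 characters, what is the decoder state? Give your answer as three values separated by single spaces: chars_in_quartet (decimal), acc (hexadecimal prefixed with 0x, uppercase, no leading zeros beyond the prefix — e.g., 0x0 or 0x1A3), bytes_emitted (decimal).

After char 0 ('z'=51): chars_in_quartet=1 acc=0x33 bytes_emitted=0
After char 1 ('m'=38): chars_in_quartet=2 acc=0xCE6 bytes_emitted=0
After char 2 ('b'=27): chars_in_quartet=3 acc=0x3399B bytes_emitted=0
After char 3 ('Y'=24): chars_in_quartet=4 acc=0xCE66D8 -> emit CE 66 D8, reset; bytes_emitted=3
After char 4 ('g'=32): chars_in_quartet=1 acc=0x20 bytes_emitted=3

Answer: 1 0x20 3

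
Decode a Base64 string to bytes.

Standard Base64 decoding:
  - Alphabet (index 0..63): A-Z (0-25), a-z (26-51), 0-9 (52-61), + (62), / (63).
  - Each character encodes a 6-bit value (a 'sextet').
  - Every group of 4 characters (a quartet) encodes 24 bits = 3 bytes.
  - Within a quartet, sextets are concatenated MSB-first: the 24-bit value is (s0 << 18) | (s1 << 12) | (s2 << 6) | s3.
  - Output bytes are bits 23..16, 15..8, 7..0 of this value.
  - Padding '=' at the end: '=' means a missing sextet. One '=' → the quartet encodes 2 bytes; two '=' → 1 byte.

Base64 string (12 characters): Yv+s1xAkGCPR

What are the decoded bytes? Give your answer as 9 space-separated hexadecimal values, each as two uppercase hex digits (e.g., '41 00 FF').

After char 0 ('Y'=24): chars_in_quartet=1 acc=0x18 bytes_emitted=0
After char 1 ('v'=47): chars_in_quartet=2 acc=0x62F bytes_emitted=0
After char 2 ('+'=62): chars_in_quartet=3 acc=0x18BFE bytes_emitted=0
After char 3 ('s'=44): chars_in_quartet=4 acc=0x62FFAC -> emit 62 FF AC, reset; bytes_emitted=3
After char 4 ('1'=53): chars_in_quartet=1 acc=0x35 bytes_emitted=3
After char 5 ('x'=49): chars_in_quartet=2 acc=0xD71 bytes_emitted=3
After char 6 ('A'=0): chars_in_quartet=3 acc=0x35C40 bytes_emitted=3
After char 7 ('k'=36): chars_in_quartet=4 acc=0xD71024 -> emit D7 10 24, reset; bytes_emitted=6
After char 8 ('G'=6): chars_in_quartet=1 acc=0x6 bytes_emitted=6
After char 9 ('C'=2): chars_in_quartet=2 acc=0x182 bytes_emitted=6
After char 10 ('P'=15): chars_in_quartet=3 acc=0x608F bytes_emitted=6
After char 11 ('R'=17): chars_in_quartet=4 acc=0x1823D1 -> emit 18 23 D1, reset; bytes_emitted=9

Answer: 62 FF AC D7 10 24 18 23 D1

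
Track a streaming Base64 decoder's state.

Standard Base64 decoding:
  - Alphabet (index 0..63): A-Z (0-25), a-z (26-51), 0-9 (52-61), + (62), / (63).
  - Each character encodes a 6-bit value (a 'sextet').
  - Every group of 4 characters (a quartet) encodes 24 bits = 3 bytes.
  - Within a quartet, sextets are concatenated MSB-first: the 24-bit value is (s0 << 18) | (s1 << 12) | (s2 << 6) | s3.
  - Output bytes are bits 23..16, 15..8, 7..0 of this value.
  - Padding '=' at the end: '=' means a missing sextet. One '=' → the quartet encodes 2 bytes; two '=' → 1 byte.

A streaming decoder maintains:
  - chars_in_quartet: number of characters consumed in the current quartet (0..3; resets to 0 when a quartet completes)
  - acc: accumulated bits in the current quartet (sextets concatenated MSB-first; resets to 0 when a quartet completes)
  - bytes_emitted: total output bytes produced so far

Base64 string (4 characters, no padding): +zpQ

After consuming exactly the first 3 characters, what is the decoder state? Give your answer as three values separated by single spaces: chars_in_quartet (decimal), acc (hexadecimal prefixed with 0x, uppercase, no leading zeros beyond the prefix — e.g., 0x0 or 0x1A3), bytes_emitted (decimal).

Answer: 3 0x3ECE9 0

Derivation:
After char 0 ('+'=62): chars_in_quartet=1 acc=0x3E bytes_emitted=0
After char 1 ('z'=51): chars_in_quartet=2 acc=0xFB3 bytes_emitted=0
After char 2 ('p'=41): chars_in_quartet=3 acc=0x3ECE9 bytes_emitted=0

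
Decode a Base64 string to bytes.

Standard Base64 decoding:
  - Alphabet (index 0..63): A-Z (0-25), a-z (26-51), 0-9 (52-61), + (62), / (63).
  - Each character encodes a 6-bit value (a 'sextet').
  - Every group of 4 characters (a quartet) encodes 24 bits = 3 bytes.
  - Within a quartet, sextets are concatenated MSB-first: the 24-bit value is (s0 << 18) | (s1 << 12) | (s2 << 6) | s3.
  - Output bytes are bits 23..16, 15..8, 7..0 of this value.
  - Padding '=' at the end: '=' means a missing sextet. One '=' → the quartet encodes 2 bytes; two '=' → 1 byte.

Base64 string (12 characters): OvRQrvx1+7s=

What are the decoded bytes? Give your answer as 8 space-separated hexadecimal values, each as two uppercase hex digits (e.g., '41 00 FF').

After char 0 ('O'=14): chars_in_quartet=1 acc=0xE bytes_emitted=0
After char 1 ('v'=47): chars_in_quartet=2 acc=0x3AF bytes_emitted=0
After char 2 ('R'=17): chars_in_quartet=3 acc=0xEBD1 bytes_emitted=0
After char 3 ('Q'=16): chars_in_quartet=4 acc=0x3AF450 -> emit 3A F4 50, reset; bytes_emitted=3
After char 4 ('r'=43): chars_in_quartet=1 acc=0x2B bytes_emitted=3
After char 5 ('v'=47): chars_in_quartet=2 acc=0xAEF bytes_emitted=3
After char 6 ('x'=49): chars_in_quartet=3 acc=0x2BBF1 bytes_emitted=3
After char 7 ('1'=53): chars_in_quartet=4 acc=0xAEFC75 -> emit AE FC 75, reset; bytes_emitted=6
After char 8 ('+'=62): chars_in_quartet=1 acc=0x3E bytes_emitted=6
After char 9 ('7'=59): chars_in_quartet=2 acc=0xFBB bytes_emitted=6
After char 10 ('s'=44): chars_in_quartet=3 acc=0x3EEEC bytes_emitted=6
Padding '=': partial quartet acc=0x3EEEC -> emit FB BB; bytes_emitted=8

Answer: 3A F4 50 AE FC 75 FB BB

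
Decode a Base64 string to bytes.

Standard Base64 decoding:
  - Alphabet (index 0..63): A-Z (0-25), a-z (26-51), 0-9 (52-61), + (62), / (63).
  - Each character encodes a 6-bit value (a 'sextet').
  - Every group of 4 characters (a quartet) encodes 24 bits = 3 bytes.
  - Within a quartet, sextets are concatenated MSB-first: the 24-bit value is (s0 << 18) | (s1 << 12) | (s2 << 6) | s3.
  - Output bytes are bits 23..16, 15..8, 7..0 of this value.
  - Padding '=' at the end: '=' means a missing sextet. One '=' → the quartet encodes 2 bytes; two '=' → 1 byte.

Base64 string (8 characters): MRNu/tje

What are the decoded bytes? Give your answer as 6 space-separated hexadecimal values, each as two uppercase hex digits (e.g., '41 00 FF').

After char 0 ('M'=12): chars_in_quartet=1 acc=0xC bytes_emitted=0
After char 1 ('R'=17): chars_in_quartet=2 acc=0x311 bytes_emitted=0
After char 2 ('N'=13): chars_in_quartet=3 acc=0xC44D bytes_emitted=0
After char 3 ('u'=46): chars_in_quartet=4 acc=0x31136E -> emit 31 13 6E, reset; bytes_emitted=3
After char 4 ('/'=63): chars_in_quartet=1 acc=0x3F bytes_emitted=3
After char 5 ('t'=45): chars_in_quartet=2 acc=0xFED bytes_emitted=3
After char 6 ('j'=35): chars_in_quartet=3 acc=0x3FB63 bytes_emitted=3
After char 7 ('e'=30): chars_in_quartet=4 acc=0xFED8DE -> emit FE D8 DE, reset; bytes_emitted=6

Answer: 31 13 6E FE D8 DE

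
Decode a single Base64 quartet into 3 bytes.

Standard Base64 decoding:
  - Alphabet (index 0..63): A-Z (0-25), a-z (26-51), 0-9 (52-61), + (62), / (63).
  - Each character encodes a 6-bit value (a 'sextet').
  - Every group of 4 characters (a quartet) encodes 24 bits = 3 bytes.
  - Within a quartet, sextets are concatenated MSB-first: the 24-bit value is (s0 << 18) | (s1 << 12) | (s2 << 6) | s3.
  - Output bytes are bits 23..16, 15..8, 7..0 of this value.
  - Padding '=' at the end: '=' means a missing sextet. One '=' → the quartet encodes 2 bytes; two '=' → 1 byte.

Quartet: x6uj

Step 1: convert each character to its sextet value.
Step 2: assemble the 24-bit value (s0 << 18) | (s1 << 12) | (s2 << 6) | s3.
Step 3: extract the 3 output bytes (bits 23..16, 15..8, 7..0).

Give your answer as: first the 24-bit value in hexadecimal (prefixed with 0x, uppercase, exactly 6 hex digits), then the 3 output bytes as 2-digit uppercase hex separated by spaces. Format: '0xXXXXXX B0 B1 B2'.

Answer: 0xC7ABA3 C7 AB A3

Derivation:
Sextets: x=49, 6=58, u=46, j=35
24-bit: (49<<18) | (58<<12) | (46<<6) | 35
      = 0xC40000 | 0x03A000 | 0x000B80 | 0x000023
      = 0xC7ABA3
Bytes: (v>>16)&0xFF=C7, (v>>8)&0xFF=AB, v&0xFF=A3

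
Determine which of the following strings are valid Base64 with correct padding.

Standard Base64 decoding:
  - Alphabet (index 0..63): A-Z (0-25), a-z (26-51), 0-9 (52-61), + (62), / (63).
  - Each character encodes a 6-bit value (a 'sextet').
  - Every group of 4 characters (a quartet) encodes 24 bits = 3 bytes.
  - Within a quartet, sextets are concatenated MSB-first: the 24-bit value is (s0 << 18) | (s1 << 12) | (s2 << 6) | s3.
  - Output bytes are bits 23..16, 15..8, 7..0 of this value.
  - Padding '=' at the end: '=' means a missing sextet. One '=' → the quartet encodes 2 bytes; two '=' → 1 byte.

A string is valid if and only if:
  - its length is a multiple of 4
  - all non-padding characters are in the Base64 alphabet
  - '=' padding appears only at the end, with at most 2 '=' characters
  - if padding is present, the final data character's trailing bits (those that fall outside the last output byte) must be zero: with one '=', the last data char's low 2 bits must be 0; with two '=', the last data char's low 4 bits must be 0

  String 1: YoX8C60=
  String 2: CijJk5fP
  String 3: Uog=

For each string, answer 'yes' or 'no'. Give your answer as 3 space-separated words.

Answer: yes yes yes

Derivation:
String 1: 'YoX8C60=' → valid
String 2: 'CijJk5fP' → valid
String 3: 'Uog=' → valid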